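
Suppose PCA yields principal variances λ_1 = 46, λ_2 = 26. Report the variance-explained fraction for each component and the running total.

Step 1 — total variance = trace(Sigma) = Σ λ_i = 46 + 26 = 72.

Step 2 — fraction explained by component i = λ_i / Σ λ:
  PC1: 46/72 = 0.6389
  PC2: 26/72 = 0.3611

Step 3 — cumulative fraction after k components = (λ_1 + ... + λ_k) / Σ λ:
  k = 1: 46/72 = 0.6389
  k = 2: (46 + 26)/72 = 72/72 = 1

Summary (fraction, with percent):

explained: PC1 0.6389 (63.89%), PC2 0.3611 (36.11%);  cumulative: 0.6389, 1


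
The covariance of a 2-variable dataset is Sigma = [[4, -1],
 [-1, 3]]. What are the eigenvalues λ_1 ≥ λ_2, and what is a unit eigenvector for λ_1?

Step 1 — characteristic polynomial of 2×2 Sigma:
  det(Sigma - λI) = λ² - trace · λ + det = 0.
  trace = 4 + 3 = 7, det = 4·3 - (-1)² = 11.
Step 2 — discriminant:
  Δ = trace² - 4·det = 49 - 44 = 5.
Step 3 — eigenvalues:
  λ = (trace ± √Δ)/2 = (7 ± 2.2361)/2,
  λ_1 = 4.618,  λ_2 = 2.382.

Step 4 — unit eigenvector for λ_1: solve (Sigma - λ_1 I)v = 0. First row:
  (4 - 4.618)·v_x + (-1)·v_y = 0, i.e. (-0.618)·v_x + (-1)·v_y = 0,
  so v ∝ (b, λ_1 - a) = (-1, 0.618); multiply by -1 so the first entry is positive: u = (1, -0.618).
  ||u|| = √((1)² + (-0.618)²) = √(1.382) ≈ 1.1756,
  v_1 = u/||u|| ≈ (0.8507, -0.5257) (||v_1|| = 1).

λ_1 = 4.618,  λ_2 = 2.382;  v_1 ≈ (0.8507, -0.5257)


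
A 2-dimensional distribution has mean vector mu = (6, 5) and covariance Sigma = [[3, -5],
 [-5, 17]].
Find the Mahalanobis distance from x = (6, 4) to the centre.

Step 1 — centre the observation: (x - mu) = (0, -1).

Step 2 — invert Sigma. det(Sigma) = 3·17 - (-5)² = 26.
  Sigma^{-1} = (1/det) · [[d, -b], [-b, a]] = [[0.6538, 0.1923],
 [0.1923, 0.1154]].

Step 3 — form the quadratic (x - mu)^T · Sigma^{-1} · (x - mu):
  Sigma^{-1} · (x - mu) = (-0.1923, -0.1154).
  (x - mu)^T · [Sigma^{-1} · (x - mu)] = (0)·(-0.1923) + (-1)·(-0.1154) = 0.1154.

Step 4 — take square root: d = √(0.1154) ≈ 0.3397.

d(x, mu) = √(0.1154) ≈ 0.3397


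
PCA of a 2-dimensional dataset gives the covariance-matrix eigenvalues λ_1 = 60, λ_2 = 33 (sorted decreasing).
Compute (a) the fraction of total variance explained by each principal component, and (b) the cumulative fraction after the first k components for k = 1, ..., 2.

Step 1 — total variance = trace(Sigma) = Σ λ_i = 60 + 33 = 93.

Step 2 — fraction explained by component i = λ_i / Σ λ:
  PC1: 60/93 = 0.6452
  PC2: 33/93 = 0.3548

Step 3 — cumulative fraction after k components = (λ_1 + ... + λ_k) / Σ λ:
  k = 1: 60/93 = 0.6452
  k = 2: (60 + 33)/93 = 93/93 = 1

Summary (fraction, with percent):

explained: PC1 0.6452 (64.52%), PC2 0.3548 (35.48%);  cumulative: 0.6452, 1


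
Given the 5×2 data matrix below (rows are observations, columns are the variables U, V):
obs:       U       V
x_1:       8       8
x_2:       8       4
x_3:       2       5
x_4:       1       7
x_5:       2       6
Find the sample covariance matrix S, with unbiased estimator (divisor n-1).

Step 1 — column means:
  mean(U) = (8 + 8 + 2 + 1 + 2) / 5 = 21/5 = 4.2
  mean(V) = (8 + 4 + 5 + 7 + 6) / 5 = 30/5 = 6

Step 2 — sample covariance S[i,j] = (1/(n-1)) · Σ_k (x_{k,i} - mean_i) · (x_{k,j} - mean_j), with n-1 = 4.
  S[U,U] = ((3.8)·(3.8) + (3.8)·(3.8) + (-2.2)·(-2.2) + (-3.2)·(-3.2) + (-2.2)·(-2.2)) / 4 = 48.8/4 = 12.2
  S[U,V] = ((3.8)·(2) + (3.8)·(-2) + (-2.2)·(-1) + (-3.2)·(1) + (-2.2)·(0)) / 4 = -1/4 = -0.25
  S[V,V] = ((2)·(2) + (-2)·(-2) + (-1)·(-1) + (1)·(1) + (0)·(0)) / 4 = 10/4 = 2.5

S is symmetric (S[j,i] = S[i,j]). Assembling:

S = [[12.2, -0.25],
 [-0.25, 2.5]]


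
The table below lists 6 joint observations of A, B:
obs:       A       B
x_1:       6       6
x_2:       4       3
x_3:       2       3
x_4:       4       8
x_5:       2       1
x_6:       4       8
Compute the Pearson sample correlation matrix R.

Step 1 — column means:
  mean(A) = (6 + 4 + 2 + 4 + 2 + 4) / 6 = 22/6 = 3.6667
  mean(B) = (6 + 3 + 3 + 8 + 1 + 8) / 6 = 29/6 = 4.8333

Step 2 — sample variances and covariances s[i,j] = (1/(n-1)) · Σ_k (x_{k,i} - mean_i) · (x_{k,j} - mean_j), with n-1 = 5:
  s[A,A] = ((2.3333)·(2.3333) + (0.3333)·(0.3333) + (-1.6667)·(-1.6667) + (0.3333)·(0.3333) + (-1.6667)·(-1.6667) + (0.3333)·(0.3333)) / 5 = 11.3333/5 = 2.2667
  s[A,B] = ((2.3333)·(1.1667) + (0.3333)·(-1.8333) + (-1.6667)·(-1.8333) + (0.3333)·(3.1667) + (-1.6667)·(-3.8333) + (0.3333)·(3.1667)) / 5 = 13.6667/5 = 2.7333
  s[B,B] = ((1.1667)·(1.1667) + (-1.8333)·(-1.8333) + (-1.8333)·(-1.8333) + (3.1667)·(3.1667) + (-3.8333)·(-3.8333) + (3.1667)·(3.1667)) / 5 = 42.8333/5 = 8.5667
  Sample standard deviations s_i = √(s[i,i]):
  s(A) = √(2.2667) = 1.5055
  s(B) = √(8.5667) = 2.9269

Step 3 — r_{ij} = s_{ij} / (s_i · s_j):
  r[A,A] = 1 (diagonal).
  r[A,B] = 2.7333 / (1.5055 · 2.9269) = 2.7333 / 4.4066 = 0.6203
  r[B,B] = 1 (diagonal).

R is symmetric with unit diagonal. Assembling:

R = [[1, 0.6203],
 [0.6203, 1]]


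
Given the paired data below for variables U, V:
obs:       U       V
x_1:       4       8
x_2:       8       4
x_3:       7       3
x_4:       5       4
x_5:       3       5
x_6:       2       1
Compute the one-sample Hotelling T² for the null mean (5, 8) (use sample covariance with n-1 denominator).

Step 1 — sample mean vector:
  mean(U) = (4 + 8 + 7 + 5 + 3 + 2) / 6 = 29/6 = 4.8333
  mean(V) = (8 + 4 + 3 + 4 + 5 + 1) / 6 = 25/6 = 4.1667
  x̄ = (4.8333, 4.1667),  deviation x̄ - mu_0 = (4.8333, 4.1667) - (5, 8) = (-0.1667, -3.8333).

Step 2 — sample covariance matrix, S[i,j] = (1/(n-1)) · Σ_k (x_{k,i} - mean_i) · (x_{k,j} - mean_j), divisor n-1 = 5:
  S[U,U] = ((-0.8333)·(-0.8333) + (3.1667)·(3.1667) + (2.1667)·(2.1667) + (0.1667)·(0.1667) + (-1.8333)·(-1.8333) + (-2.8333)·(-2.8333)) / 5 = 26.8333/5 = 5.3667
  S[U,V] = ((-0.8333)·(3.8333) + (3.1667)·(-0.1667) + (2.1667)·(-1.1667) + (0.1667)·(-0.1667) + (-1.8333)·(0.8333) + (-2.8333)·(-3.1667)) / 5 = 1.1667/5 = 0.2333
  S[V,V] = ((3.8333)·(3.8333) + (-0.1667)·(-0.1667) + (-1.1667)·(-1.1667) + (-0.1667)·(-0.1667) + (0.8333)·(0.8333) + (-3.1667)·(-3.1667)) / 5 = 26.8333/5 = 5.3667
  S = [[5.3667, 0.2333],
 [0.2333, 5.3667]].

Step 3 — invert S. det(S) = 5.3667·5.3667 - (0.2333)² = 28.7467.
  S^{-1} = (1/det) · [[d, -b], [-b, a]] = [[0.1867, -0.0081],
 [-0.0081, 0.1867]].

Step 4 — quadratic form (x̄ - mu_0)^T · S^{-1} · (x̄ - mu_0):
  S^{-1} · (x̄ - mu_0) = (0, -0.7143),
  (x̄ - mu_0)^T · [...] = (-0.1667)·(0) + (-3.8333)·(-0.7143) = 2.7381.

Step 5 — scale by n: T² = 6 · 2.7381 = 16.4286.

T² ≈ 16.4286


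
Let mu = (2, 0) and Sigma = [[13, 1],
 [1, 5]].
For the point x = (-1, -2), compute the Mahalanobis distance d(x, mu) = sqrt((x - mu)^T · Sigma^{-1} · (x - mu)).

Step 1 — centre the observation: (x - mu) = (-3, -2).

Step 2 — invert Sigma. det(Sigma) = 13·5 - (1)² = 64.
  Sigma^{-1} = (1/det) · [[d, -b], [-b, a]] = [[0.0781, -0.0156],
 [-0.0156, 0.2031]].

Step 3 — form the quadratic (x - mu)^T · Sigma^{-1} · (x - mu):
  Sigma^{-1} · (x - mu) = (-0.2031, -0.3594).
  (x - mu)^T · [Sigma^{-1} · (x - mu)] = (-3)·(-0.2031) + (-2)·(-0.3594) = 1.3281.

Step 4 — take square root: d = √(1.3281) ≈ 1.1524.

d(x, mu) = √(1.3281) ≈ 1.1524


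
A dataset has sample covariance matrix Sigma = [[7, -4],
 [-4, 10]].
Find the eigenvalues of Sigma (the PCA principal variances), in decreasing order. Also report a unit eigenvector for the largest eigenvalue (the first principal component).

Step 1 — characteristic polynomial of 2×2 Sigma:
  det(Sigma - λI) = λ² - trace · λ + det = 0.
  trace = 7 + 10 = 17, det = 7·10 - (-4)² = 54.
Step 2 — discriminant:
  Δ = trace² - 4·det = 289 - 216 = 73.
Step 3 — eigenvalues:
  λ = (trace ± √Δ)/2 = (17 ± 8.544)/2,
  λ_1 = 12.772,  λ_2 = 4.228.

Step 4 — unit eigenvector for λ_1: solve (Sigma - λ_1 I)v = 0. First row:
  (7 - 12.772)·v_x + (-4)·v_y = 0, i.e. (-5.772)·v_x + (-4)·v_y = 0,
  so v ∝ (b, λ_1 - a) = (-4, 5.772); multiply by -1 so the first entry is positive: u = (4, -5.772).
  ||u|| = √((4)² + (-5.772)²) = √(49.316) ≈ 7.0225,
  v_1 = u/||u|| ≈ (0.5696, -0.8219) (||v_1|| = 1).

λ_1 = 12.772,  λ_2 = 4.228;  v_1 ≈ (0.5696, -0.8219)


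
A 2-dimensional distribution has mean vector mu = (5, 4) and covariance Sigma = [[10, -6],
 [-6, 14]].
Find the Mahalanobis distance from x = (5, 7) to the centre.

Step 1 — centre the observation: (x - mu) = (0, 3).

Step 2 — invert Sigma. det(Sigma) = 10·14 - (-6)² = 104.
  Sigma^{-1} = (1/det) · [[d, -b], [-b, a]] = [[0.1346, 0.0577],
 [0.0577, 0.0962]].

Step 3 — form the quadratic (x - mu)^T · Sigma^{-1} · (x - mu):
  Sigma^{-1} · (x - mu) = (0.1731, 0.2885).
  (x - mu)^T · [Sigma^{-1} · (x - mu)] = (0)·(0.1731) + (3)·(0.2885) = 0.8654.

Step 4 — take square root: d = √(0.8654) ≈ 0.9303.

d(x, mu) = √(0.8654) ≈ 0.9303


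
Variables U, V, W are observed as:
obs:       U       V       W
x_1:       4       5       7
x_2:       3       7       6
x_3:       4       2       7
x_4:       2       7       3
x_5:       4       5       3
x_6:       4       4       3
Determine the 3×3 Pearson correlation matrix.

Step 1 — column means:
  mean(U) = (4 + 3 + 4 + 2 + 4 + 4) / 6 = 21/6 = 3.5
  mean(V) = (5 + 7 + 2 + 7 + 5 + 4) / 6 = 30/6 = 5
  mean(W) = (7 + 6 + 7 + 3 + 3 + 3) / 6 = 29/6 = 4.8333

Step 2 — sample variances and covariances s[i,j] = (1/(n-1)) · Σ_k (x_{k,i} - mean_i) · (x_{k,j} - mean_j), with n-1 = 5:
  s[U,U] = ((0.5)·(0.5) + (-0.5)·(-0.5) + (0.5)·(0.5) + (-1.5)·(-1.5) + (0.5)·(0.5) + (0.5)·(0.5)) / 5 = 3.5/5 = 0.7
  s[U,V] = ((0.5)·(0) + (-0.5)·(2) + (0.5)·(-3) + (-1.5)·(2) + (0.5)·(0) + (0.5)·(-1)) / 5 = -6/5 = -1.2
  s[U,W] = ((0.5)·(2.1667) + (-0.5)·(1.1667) + (0.5)·(2.1667) + (-1.5)·(-1.8333) + (0.5)·(-1.8333) + (0.5)·(-1.8333)) / 5 = 2.5/5 = 0.5
  s[V,V] = ((0)·(0) + (2)·(2) + (-3)·(-3) + (2)·(2) + (0)·(0) + (-1)·(-1)) / 5 = 18/5 = 3.6
  s[V,W] = ((0)·(2.1667) + (2)·(1.1667) + (-3)·(2.1667) + (2)·(-1.8333) + (0)·(-1.8333) + (-1)·(-1.8333)) / 5 = -6/5 = -1.2
  s[W,W] = ((2.1667)·(2.1667) + (1.1667)·(1.1667) + (2.1667)·(2.1667) + (-1.8333)·(-1.8333) + (-1.8333)·(-1.8333) + (-1.8333)·(-1.8333)) / 5 = 20.8333/5 = 4.1667
  Sample standard deviations s_i = √(s[i,i]):
  s(U) = √(0.7) = 0.8367
  s(V) = √(3.6) = 1.8974
  s(W) = √(4.1667) = 2.0412

Step 3 — r_{ij} = s_{ij} / (s_i · s_j):
  r[U,U] = 1 (diagonal).
  r[U,V] = -1.2 / (0.8367 · 1.8974) = -1.2 / 1.5875 = -0.7559
  r[U,W] = 0.5 / (0.8367 · 2.0412) = 0.5 / 1.7078 = 0.2928
  r[V,V] = 1 (diagonal).
  r[V,W] = -1.2 / (1.8974 · 2.0412) = -1.2 / 3.873 = -0.3098
  r[W,W] = 1 (diagonal).

R is symmetric with unit diagonal. Assembling:

R = [[1, -0.7559, 0.2928],
 [-0.7559, 1, -0.3098],
 [0.2928, -0.3098, 1]]


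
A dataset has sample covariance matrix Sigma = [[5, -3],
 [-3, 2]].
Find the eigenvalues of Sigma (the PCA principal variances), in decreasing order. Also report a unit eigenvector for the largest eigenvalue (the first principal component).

Step 1 — characteristic polynomial of 2×2 Sigma:
  det(Sigma - λI) = λ² - trace · λ + det = 0.
  trace = 5 + 2 = 7, det = 5·2 - (-3)² = 1.
Step 2 — discriminant:
  Δ = trace² - 4·det = 49 - 4 = 45.
Step 3 — eigenvalues:
  λ = (trace ± √Δ)/2 = (7 ± 6.7082)/2,
  λ_1 = 6.8541,  λ_2 = 0.1459.

Step 4 — unit eigenvector for λ_1: solve (Sigma - λ_1 I)v = 0. First row:
  (5 - 6.8541)·v_x + (-3)·v_y = 0, i.e. (-1.8541)·v_x + (-3)·v_y = 0,
  so v ∝ (b, λ_1 - a) = (-3, 1.8541); multiply by -1 so the first entry is positive: u = (3, -1.8541).
  ||u|| = √((3)² + (-1.8541)²) = √(12.4377) ≈ 3.5267,
  v_1 = u/||u|| ≈ (0.8507, -0.5257) (||v_1|| = 1).

λ_1 = 6.8541,  λ_2 = 0.1459;  v_1 ≈ (0.8507, -0.5257)


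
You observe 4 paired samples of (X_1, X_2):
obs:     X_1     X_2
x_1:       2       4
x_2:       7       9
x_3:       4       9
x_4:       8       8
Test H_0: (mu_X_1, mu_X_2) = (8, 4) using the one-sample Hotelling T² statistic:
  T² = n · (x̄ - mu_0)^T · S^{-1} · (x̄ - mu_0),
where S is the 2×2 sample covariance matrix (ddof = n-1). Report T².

Step 1 — sample mean vector:
  mean(X_1) = (2 + 7 + 4 + 8) / 4 = 21/4 = 5.25
  mean(X_2) = (4 + 9 + 9 + 8) / 4 = 30/4 = 7.5
  x̄ = (5.25, 7.5),  deviation x̄ - mu_0 = (5.25, 7.5) - (8, 4) = (-2.75, 3.5).

Step 2 — sample covariance matrix, S[i,j] = (1/(n-1)) · Σ_k (x_{k,i} - mean_i) · (x_{k,j} - mean_j), divisor n-1 = 3:
  S[X_1,X_1] = ((-3.25)·(-3.25) + (1.75)·(1.75) + (-1.25)·(-1.25) + (2.75)·(2.75)) / 3 = 22.75/3 = 7.5833
  S[X_1,X_2] = ((-3.25)·(-3.5) + (1.75)·(1.5) + (-1.25)·(1.5) + (2.75)·(0.5)) / 3 = 13.5/3 = 4.5
  S[X_2,X_2] = ((-3.5)·(-3.5) + (1.5)·(1.5) + (1.5)·(1.5) + (0.5)·(0.5)) / 3 = 17/3 = 5.6667
  S = [[7.5833, 4.5],
 [4.5, 5.6667]].

Step 3 — invert S. det(S) = 7.5833·5.6667 - (4.5)² = 22.7222.
  S^{-1} = (1/det) · [[d, -b], [-b, a]] = [[0.2494, -0.198],
 [-0.198, 0.3337]].

Step 4 — quadratic form (x̄ - mu_0)^T · S^{-1} · (x̄ - mu_0):
  S^{-1} · (x̄ - mu_0) = (-1.379, 1.7127),
  (x̄ - mu_0)^T · [...] = (-2.75)·(-1.379) + (3.5)·(1.7127) = 9.7867.

Step 5 — scale by n: T² = 4 · 9.7867 = 39.1467.

T² ≈ 39.1467


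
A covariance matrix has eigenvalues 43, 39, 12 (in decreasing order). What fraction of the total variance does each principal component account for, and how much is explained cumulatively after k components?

Step 1 — total variance = trace(Sigma) = Σ λ_i = 43 + 39 + 12 = 94.

Step 2 — fraction explained by component i = λ_i / Σ λ:
  PC1: 43/94 = 0.4574
  PC2: 39/94 = 0.4149
  PC3: 12/94 = 0.1277

Step 3 — cumulative fraction after k components = (λ_1 + ... + λ_k) / Σ λ:
  k = 1: 43/94 = 0.4574
  k = 2: (43 + 39)/94 = 82/94 = 0.8723
  k = 3: (43 + 39 + 12)/94 = 94/94 = 1

Summary (fraction, with percent):

explained: PC1 0.4574 (45.74%), PC2 0.4149 (41.49%), PC3 0.1277 (12.77%);  cumulative: 0.4574, 0.8723, 1


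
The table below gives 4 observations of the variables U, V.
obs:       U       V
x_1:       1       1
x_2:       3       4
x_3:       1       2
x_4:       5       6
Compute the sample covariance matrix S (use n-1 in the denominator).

Step 1 — column means:
  mean(U) = (1 + 3 + 1 + 5) / 4 = 10/4 = 2.5
  mean(V) = (1 + 4 + 2 + 6) / 4 = 13/4 = 3.25

Step 2 — sample covariance S[i,j] = (1/(n-1)) · Σ_k (x_{k,i} - mean_i) · (x_{k,j} - mean_j), with n-1 = 3.
  S[U,U] = ((-1.5)·(-1.5) + (0.5)·(0.5) + (-1.5)·(-1.5) + (2.5)·(2.5)) / 3 = 11/3 = 3.6667
  S[U,V] = ((-1.5)·(-2.25) + (0.5)·(0.75) + (-1.5)·(-1.25) + (2.5)·(2.75)) / 3 = 12.5/3 = 4.1667
  S[V,V] = ((-2.25)·(-2.25) + (0.75)·(0.75) + (-1.25)·(-1.25) + (2.75)·(2.75)) / 3 = 14.75/3 = 4.9167

S is symmetric (S[j,i] = S[i,j]). Assembling:

S = [[3.6667, 4.1667],
 [4.1667, 4.9167]]


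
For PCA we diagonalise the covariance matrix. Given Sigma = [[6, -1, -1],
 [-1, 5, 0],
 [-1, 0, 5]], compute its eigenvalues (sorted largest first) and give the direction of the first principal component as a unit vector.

Step 1 — characteristic polynomial p(λ) = det(λI - Sigma) = λ³ - tr·λ² + c_1·λ - det, where tr = trace, c_1 = sum of the principal 2×2 minors, det = det(Sigma):
  tr = 6 + 5 + 5 = 16,
  c_1 = (6·5 - (-1)²) + (6·5 - (-1)²) + (5·5 - (0)²) = 29 + 29 + 25 = 83,
  det = 6·(5·5 - (0)²) - (-1)·((-1)·5 - (0)·(-1)) + (-1)·((-1)·(0) - 5·(-1)) = 6·(25) - (-1)·(-5) + (-1)·(5) = 140.
  So p(λ) = λ³ - 16λ² + 83λ - 140.
Step 2 — look for an integer root (rational root theorem: any rational root is an integer divisor of 140). Testing λ = 4:
  p(4) = 64 - 256 + 332 - 140 = 0  ✓
  Dividing out (λ - 4): p(λ) = (λ - 4)(λ² - 12λ + 35).
Step 3 — remaining eigenvalues from the quadratic λ² - 12λ + 35 = 0:
  Δ = 12² - 4·35 = 144 - 140 = 4,  λ = (12 ± √4)/2 = (12 ± 2)/2 = 7 or 5.
  Sorted: λ_1 = 7,  λ_2 = 5,  λ_3 = 4  (check: sum = 16 = tr ✓).

Step 4 — unit eigenvector for λ_1 = 7: v spans the null space of (Sigma - λ_1 I), whose rows are
  r_1 = (-1, -1, -1),  r_2 = (-1, -2, 0),  r_3 = (-1, 0, -2).
  v is orthogonal to every row, so take v ∝ r_1 × r_2 = ((-1)·(0) - (-1)·(-2), (-1)·(-1) - (-1)·(0), (-1)·(-2) - (-1)·(-1)) = (-2, 1, 1).
  Rescale (multiply by -1 so the first nonzero entry is positive): u = (2, -1, -1).
  ||u|| = √((2)² + (-1)² + (-1)²) = √(6) ≈ 2.4495,  v_1 = u/||u|| ≈ (0.8165, -0.4082, -0.4082) (||v_1|| = 1).

λ_1 = 7,  λ_2 = 5,  λ_3 = 4;  v_1 ≈ (0.8165, -0.4082, -0.4082)


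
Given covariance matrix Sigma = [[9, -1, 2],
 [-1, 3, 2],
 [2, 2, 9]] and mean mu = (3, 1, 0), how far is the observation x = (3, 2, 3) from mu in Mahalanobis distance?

Step 1 — centre the observation: (x - mu) = (0, 1, 3).

Step 2 — invert Sigma (cofactor / det for 3×3, or solve directly):
  Sigma^{-1} = [[0.1292, 0.073, -0.0449],
 [0.073, 0.4326, -0.1124],
 [-0.0449, -0.1124, 0.1461]].

Step 3 — form the quadratic (x - mu)^T · Sigma^{-1} · (x - mu):
  Sigma^{-1} · (x - mu) = (-0.0618, 0.0955, 0.3258).
  (x - mu)^T · [Sigma^{-1} · (x - mu)] = (0)·(-0.0618) + (1)·(0.0955) + (3)·(0.3258) = 1.073.

Step 4 — take square root: d = √(1.073) ≈ 1.0359.

d(x, mu) = √(1.073) ≈ 1.0359


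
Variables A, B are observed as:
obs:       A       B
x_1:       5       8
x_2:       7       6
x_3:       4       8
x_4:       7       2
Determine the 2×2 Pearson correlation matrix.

Step 1 — column means:
  mean(A) = (5 + 7 + 4 + 7) / 4 = 23/4 = 5.75
  mean(B) = (8 + 6 + 8 + 2) / 4 = 24/4 = 6

Step 2 — sample variances and covariances s[i,j] = (1/(n-1)) · Σ_k (x_{k,i} - mean_i) · (x_{k,j} - mean_j), with n-1 = 3:
  s[A,A] = ((-0.75)·(-0.75) + (1.25)·(1.25) + (-1.75)·(-1.75) + (1.25)·(1.25)) / 3 = 6.75/3 = 2.25
  s[A,B] = ((-0.75)·(2) + (1.25)·(0) + (-1.75)·(2) + (1.25)·(-4)) / 3 = -10/3 = -3.3333
  s[B,B] = ((2)·(2) + (0)·(0) + (2)·(2) + (-4)·(-4)) / 3 = 24/3 = 8
  Sample standard deviations s_i = √(s[i,i]):
  s(A) = √(2.25) = 1.5
  s(B) = √(8) = 2.8284

Step 3 — r_{ij} = s_{ij} / (s_i · s_j):
  r[A,A] = 1 (diagonal).
  r[A,B] = -3.3333 / (1.5 · 2.8284) = -3.3333 / 4.2426 = -0.7857
  r[B,B] = 1 (diagonal).

R is symmetric with unit diagonal. Assembling:

R = [[1, -0.7857],
 [-0.7857, 1]]


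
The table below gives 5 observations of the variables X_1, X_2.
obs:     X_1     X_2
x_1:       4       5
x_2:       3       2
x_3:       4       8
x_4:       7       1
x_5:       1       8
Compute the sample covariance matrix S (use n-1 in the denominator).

Step 1 — column means:
  mean(X_1) = (4 + 3 + 4 + 7 + 1) / 5 = 19/5 = 3.8
  mean(X_2) = (5 + 2 + 8 + 1 + 8) / 5 = 24/5 = 4.8

Step 2 — sample covariance S[i,j] = (1/(n-1)) · Σ_k (x_{k,i} - mean_i) · (x_{k,j} - mean_j), with n-1 = 4.
  S[X_1,X_1] = ((0.2)·(0.2) + (-0.8)·(-0.8) + (0.2)·(0.2) + (3.2)·(3.2) + (-2.8)·(-2.8)) / 4 = 18.8/4 = 4.7
  S[X_1,X_2] = ((0.2)·(0.2) + (-0.8)·(-2.8) + (0.2)·(3.2) + (3.2)·(-3.8) + (-2.8)·(3.2)) / 4 = -18.2/4 = -4.55
  S[X_2,X_2] = ((0.2)·(0.2) + (-2.8)·(-2.8) + (3.2)·(3.2) + (-3.8)·(-3.8) + (3.2)·(3.2)) / 4 = 42.8/4 = 10.7

S is symmetric (S[j,i] = S[i,j]). Assembling:

S = [[4.7, -4.55],
 [-4.55, 10.7]]


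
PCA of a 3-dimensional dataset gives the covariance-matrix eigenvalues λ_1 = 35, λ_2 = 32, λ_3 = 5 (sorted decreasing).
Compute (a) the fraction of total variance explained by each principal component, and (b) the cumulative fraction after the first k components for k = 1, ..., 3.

Step 1 — total variance = trace(Sigma) = Σ λ_i = 35 + 32 + 5 = 72.

Step 2 — fraction explained by component i = λ_i / Σ λ:
  PC1: 35/72 = 0.4861
  PC2: 32/72 = 0.4444
  PC3: 5/72 = 0.0694

Step 3 — cumulative fraction after k components = (λ_1 + ... + λ_k) / Σ λ:
  k = 1: 35/72 = 0.4861
  k = 2: (35 + 32)/72 = 67/72 = 0.9306
  k = 3: (35 + 32 + 5)/72 = 72/72 = 1

Summary (fraction, with percent):

explained: PC1 0.4861 (48.61%), PC2 0.4444 (44.44%), PC3 0.0694 (6.94%);  cumulative: 0.4861, 0.9306, 1


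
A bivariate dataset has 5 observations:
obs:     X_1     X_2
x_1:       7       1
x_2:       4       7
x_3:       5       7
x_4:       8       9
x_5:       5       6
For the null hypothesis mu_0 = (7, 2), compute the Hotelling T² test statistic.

Step 1 — sample mean vector:
  mean(X_1) = (7 + 4 + 5 + 8 + 5) / 5 = 29/5 = 5.8
  mean(X_2) = (1 + 7 + 7 + 9 + 6) / 5 = 30/5 = 6
  x̄ = (5.8, 6),  deviation x̄ - mu_0 = (5.8, 6) - (7, 2) = (-1.2, 4).

Step 2 — sample covariance matrix, S[i,j] = (1/(n-1)) · Σ_k (x_{k,i} - mean_i) · (x_{k,j} - mean_j), divisor n-1 = 4:
  S[X_1,X_1] = ((1.2)·(1.2) + (-1.8)·(-1.8) + (-0.8)·(-0.8) + (2.2)·(2.2) + (-0.8)·(-0.8)) / 4 = 10.8/4 = 2.7
  S[X_1,X_2] = ((1.2)·(-5) + (-1.8)·(1) + (-0.8)·(1) + (2.2)·(3) + (-0.8)·(0)) / 4 = -2/4 = -0.5
  S[X_2,X_2] = ((-5)·(-5) + (1)·(1) + (1)·(1) + (3)·(3) + (0)·(0)) / 4 = 36/4 = 9
  S = [[2.7, -0.5],
 [-0.5, 9]].

Step 3 — invert S. det(S) = 2.7·9 - (-0.5)² = 24.05.
  S^{-1} = (1/det) · [[d, -b], [-b, a]] = [[0.3742, 0.0208],
 [0.0208, 0.1123]].

Step 4 — quadratic form (x̄ - mu_0)^T · S^{-1} · (x̄ - mu_0):
  S^{-1} · (x̄ - mu_0) = (-0.3659, 0.4241),
  (x̄ - mu_0)^T · [...] = (-1.2)·(-0.3659) + (4)·(0.4241) = 2.1356.

Step 5 — scale by n: T² = 5 · 2.1356 = 10.6778.

T² ≈ 10.6778


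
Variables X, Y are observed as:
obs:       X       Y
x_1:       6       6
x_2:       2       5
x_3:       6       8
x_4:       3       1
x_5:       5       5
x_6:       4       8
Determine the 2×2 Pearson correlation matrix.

Step 1 — column means:
  mean(X) = (6 + 2 + 6 + 3 + 5 + 4) / 6 = 26/6 = 4.3333
  mean(Y) = (6 + 5 + 8 + 1 + 5 + 8) / 6 = 33/6 = 5.5

Step 2 — sample variances and covariances s[i,j] = (1/(n-1)) · Σ_k (x_{k,i} - mean_i) · (x_{k,j} - mean_j), with n-1 = 5:
  s[X,X] = ((1.6667)·(1.6667) + (-2.3333)·(-2.3333) + (1.6667)·(1.6667) + (-1.3333)·(-1.3333) + (0.6667)·(0.6667) + (-0.3333)·(-0.3333)) / 5 = 13.3333/5 = 2.6667
  s[X,Y] = ((1.6667)·(0.5) + (-2.3333)·(-0.5) + (1.6667)·(2.5) + (-1.3333)·(-4.5) + (0.6667)·(-0.5) + (-0.3333)·(2.5)) / 5 = 11/5 = 2.2
  s[Y,Y] = ((0.5)·(0.5) + (-0.5)·(-0.5) + (2.5)·(2.5) + (-4.5)·(-4.5) + (-0.5)·(-0.5) + (2.5)·(2.5)) / 5 = 33.5/5 = 6.7
  Sample standard deviations s_i = √(s[i,i]):
  s(X) = √(2.6667) = 1.633
  s(Y) = √(6.7) = 2.5884

Step 3 — r_{ij} = s_{ij} / (s_i · s_j):
  r[X,X] = 1 (diagonal).
  r[X,Y] = 2.2 / (1.633 · 2.5884) = 2.2 / 4.2269 = 0.5205
  r[Y,Y] = 1 (diagonal).

R is symmetric with unit diagonal. Assembling:

R = [[1, 0.5205],
 [0.5205, 1]]


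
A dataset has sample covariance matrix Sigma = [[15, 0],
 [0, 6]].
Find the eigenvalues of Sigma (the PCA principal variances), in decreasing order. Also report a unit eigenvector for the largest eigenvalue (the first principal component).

Step 1 — characteristic polynomial of 2×2 Sigma:
  det(Sigma - λI) = λ² - trace · λ + det = 0.
  trace = 15 + 6 = 21, det = 15·6 - (0)² = 90.
Step 2 — discriminant:
  Δ = trace² - 4·det = 441 - 360 = 81.
Step 3 — eigenvalues:
  λ = (trace ± √Δ)/2 = (21 ± 9)/2,
  λ_1 = 15,  λ_2 = 6.

Step 4 — unit eigenvector for λ_1: Sigma is diagonal, so its eigenvectors are the coordinate axes. λ_1 = 15 is the diagonal entry on the first coordinate axis, hence
  v_1 = (1, 0) (||v_1|| = 1).

λ_1 = 15,  λ_2 = 6;  v_1 ≈ (1, 0)


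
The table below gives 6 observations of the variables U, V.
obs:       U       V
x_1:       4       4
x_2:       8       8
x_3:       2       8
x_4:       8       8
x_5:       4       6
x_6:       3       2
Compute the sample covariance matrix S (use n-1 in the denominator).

Step 1 — column means:
  mean(U) = (4 + 8 + 2 + 8 + 4 + 3) / 6 = 29/6 = 4.8333
  mean(V) = (4 + 8 + 8 + 8 + 6 + 2) / 6 = 36/6 = 6

Step 2 — sample covariance S[i,j] = (1/(n-1)) · Σ_k (x_{k,i} - mean_i) · (x_{k,j} - mean_j), with n-1 = 5.
  S[U,U] = ((-0.8333)·(-0.8333) + (3.1667)·(3.1667) + (-2.8333)·(-2.8333) + (3.1667)·(3.1667) + (-0.8333)·(-0.8333) + (-1.8333)·(-1.8333)) / 5 = 32.8333/5 = 6.5667
  S[U,V] = ((-0.8333)·(-2) + (3.1667)·(2) + (-2.8333)·(2) + (3.1667)·(2) + (-0.8333)·(0) + (-1.8333)·(-4)) / 5 = 16/5 = 3.2
  S[V,V] = ((-2)·(-2) + (2)·(2) + (2)·(2) + (2)·(2) + (0)·(0) + (-4)·(-4)) / 5 = 32/5 = 6.4

S is symmetric (S[j,i] = S[i,j]). Assembling:

S = [[6.5667, 3.2],
 [3.2, 6.4]]


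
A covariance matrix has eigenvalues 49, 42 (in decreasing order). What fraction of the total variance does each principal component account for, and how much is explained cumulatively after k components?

Step 1 — total variance = trace(Sigma) = Σ λ_i = 49 + 42 = 91.

Step 2 — fraction explained by component i = λ_i / Σ λ:
  PC1: 49/91 = 0.5385
  PC2: 42/91 = 0.4615

Step 3 — cumulative fraction after k components = (λ_1 + ... + λ_k) / Σ λ:
  k = 1: 49/91 = 0.5385
  k = 2: (49 + 42)/91 = 91/91 = 1

Summary (fraction, with percent):

explained: PC1 0.5385 (53.85%), PC2 0.4615 (46.15%);  cumulative: 0.5385, 1


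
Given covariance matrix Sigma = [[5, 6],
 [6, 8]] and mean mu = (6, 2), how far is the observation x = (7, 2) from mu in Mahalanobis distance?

Step 1 — centre the observation: (x - mu) = (1, 0).

Step 2 — invert Sigma. det(Sigma) = 5·8 - (6)² = 4.
  Sigma^{-1} = (1/det) · [[d, -b], [-b, a]] = [[2, -1.5],
 [-1.5, 1.25]].

Step 3 — form the quadratic (x - mu)^T · Sigma^{-1} · (x - mu):
  Sigma^{-1} · (x - mu) = (2, -1.5).
  (x - mu)^T · [Sigma^{-1} · (x - mu)] = (1)·(2) + (0)·(-1.5) = 2.

Step 4 — take square root: d = √(2) ≈ 1.4142.

d(x, mu) = √(2) ≈ 1.4142


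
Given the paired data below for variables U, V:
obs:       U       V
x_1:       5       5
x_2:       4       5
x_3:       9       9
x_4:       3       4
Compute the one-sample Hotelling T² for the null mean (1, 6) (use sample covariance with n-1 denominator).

Step 1 — sample mean vector:
  mean(U) = (5 + 4 + 9 + 3) / 4 = 21/4 = 5.25
  mean(V) = (5 + 5 + 9 + 4) / 4 = 23/4 = 5.75
  x̄ = (5.25, 5.75),  deviation x̄ - mu_0 = (5.25, 5.75) - (1, 6) = (4.25, -0.25).

Step 2 — sample covariance matrix, S[i,j] = (1/(n-1)) · Σ_k (x_{k,i} - mean_i) · (x_{k,j} - mean_j), divisor n-1 = 3:
  S[U,U] = ((-0.25)·(-0.25) + (-1.25)·(-1.25) + (3.75)·(3.75) + (-2.25)·(-2.25)) / 3 = 20.75/3 = 6.9167
  S[U,V] = ((-0.25)·(-0.75) + (-1.25)·(-0.75) + (3.75)·(3.25) + (-2.25)·(-1.75)) / 3 = 17.25/3 = 5.75
  S[V,V] = ((-0.75)·(-0.75) + (-0.75)·(-0.75) + (3.25)·(3.25) + (-1.75)·(-1.75)) / 3 = 14.75/3 = 4.9167
  S = [[6.9167, 5.75],
 [5.75, 4.9167]].

Step 3 — invert S. det(S) = 6.9167·4.9167 - (5.75)² = 0.9444.
  S^{-1} = (1/det) · [[d, -b], [-b, a]] = [[5.2059, -6.0882],
 [-6.0882, 7.3235]].

Step 4 — quadratic form (x̄ - mu_0)^T · S^{-1} · (x̄ - mu_0):
  S^{-1} · (x̄ - mu_0) = (23.6471, -27.7059),
  (x̄ - mu_0)^T · [...] = (4.25)·(23.6471) + (-0.25)·(-27.7059) = 107.4265.

Step 5 — scale by n: T² = 4 · 107.4265 = 429.7059.

T² ≈ 429.7059


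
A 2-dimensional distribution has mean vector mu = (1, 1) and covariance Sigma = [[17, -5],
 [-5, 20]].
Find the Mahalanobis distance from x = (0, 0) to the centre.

Step 1 — centre the observation: (x - mu) = (-1, -1).

Step 2 — invert Sigma. det(Sigma) = 17·20 - (-5)² = 315.
  Sigma^{-1} = (1/det) · [[d, -b], [-b, a]] = [[0.0635, 0.0159],
 [0.0159, 0.054]].

Step 3 — form the quadratic (x - mu)^T · Sigma^{-1} · (x - mu):
  Sigma^{-1} · (x - mu) = (-0.0794, -0.0698).
  (x - mu)^T · [Sigma^{-1} · (x - mu)] = (-1)·(-0.0794) + (-1)·(-0.0698) = 0.1492.

Step 4 — take square root: d = √(0.1492) ≈ 0.3863.

d(x, mu) = √(0.1492) ≈ 0.3863


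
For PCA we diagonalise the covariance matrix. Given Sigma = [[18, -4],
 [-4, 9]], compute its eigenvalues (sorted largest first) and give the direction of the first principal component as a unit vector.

Step 1 — characteristic polynomial of 2×2 Sigma:
  det(Sigma - λI) = λ² - trace · λ + det = 0.
  trace = 18 + 9 = 27, det = 18·9 - (-4)² = 146.
Step 2 — discriminant:
  Δ = trace² - 4·det = 729 - 584 = 145.
Step 3 — eigenvalues:
  λ = (trace ± √Δ)/2 = (27 ± 12.0416)/2,
  λ_1 = 19.5208,  λ_2 = 7.4792.

Step 4 — unit eigenvector for λ_1: solve (Sigma - λ_1 I)v = 0. First row:
  (18 - 19.5208)·v_x + (-4)·v_y = 0, i.e. (-1.5208)·v_x + (-4)·v_y = 0,
  so v ∝ (b, λ_1 - a) = (-4, 1.5208); multiply by -1 so the first entry is positive: u = (4, -1.5208).
  ||u|| = √((4)² + (-1.5208)²) = √(18.3128) ≈ 4.2793,
  v_1 = u/||u|| ≈ (0.9347, -0.3554) (||v_1|| = 1).

λ_1 = 19.5208,  λ_2 = 7.4792;  v_1 ≈ (0.9347, -0.3554)


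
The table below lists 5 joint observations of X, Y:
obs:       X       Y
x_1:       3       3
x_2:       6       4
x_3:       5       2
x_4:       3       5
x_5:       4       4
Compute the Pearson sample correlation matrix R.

Step 1 — column means:
  mean(X) = (3 + 6 + 5 + 3 + 4) / 5 = 21/5 = 4.2
  mean(Y) = (3 + 4 + 2 + 5 + 4) / 5 = 18/5 = 3.6

Step 2 — sample variances and covariances s[i,j] = (1/(n-1)) · Σ_k (x_{k,i} - mean_i) · (x_{k,j} - mean_j), with n-1 = 4:
  s[X,X] = ((-1.2)·(-1.2) + (1.8)·(1.8) + (0.8)·(0.8) + (-1.2)·(-1.2) + (-0.2)·(-0.2)) / 4 = 6.8/4 = 1.7
  s[X,Y] = ((-1.2)·(-0.6) + (1.8)·(0.4) + (0.8)·(-1.6) + (-1.2)·(1.4) + (-0.2)·(0.4)) / 4 = -1.6/4 = -0.4
  s[Y,Y] = ((-0.6)·(-0.6) + (0.4)·(0.4) + (-1.6)·(-1.6) + (1.4)·(1.4) + (0.4)·(0.4)) / 4 = 5.2/4 = 1.3
  Sample standard deviations s_i = √(s[i,i]):
  s(X) = √(1.7) = 1.3038
  s(Y) = √(1.3) = 1.1402

Step 3 — r_{ij} = s_{ij} / (s_i · s_j):
  r[X,X] = 1 (diagonal).
  r[X,Y] = -0.4 / (1.3038 · 1.1402) = -0.4 / 1.4866 = -0.2691
  r[Y,Y] = 1 (diagonal).

R is symmetric with unit diagonal. Assembling:

R = [[1, -0.2691],
 [-0.2691, 1]]


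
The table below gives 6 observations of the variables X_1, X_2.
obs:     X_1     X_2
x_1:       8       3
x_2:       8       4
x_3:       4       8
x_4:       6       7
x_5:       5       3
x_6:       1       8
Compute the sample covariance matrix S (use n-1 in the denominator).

Step 1 — column means:
  mean(X_1) = (8 + 8 + 4 + 6 + 5 + 1) / 6 = 32/6 = 5.3333
  mean(X_2) = (3 + 4 + 8 + 7 + 3 + 8) / 6 = 33/6 = 5.5

Step 2 — sample covariance S[i,j] = (1/(n-1)) · Σ_k (x_{k,i} - mean_i) · (x_{k,j} - mean_j), with n-1 = 5.
  S[X_1,X_1] = ((2.6667)·(2.6667) + (2.6667)·(2.6667) + (-1.3333)·(-1.3333) + (0.6667)·(0.6667) + (-0.3333)·(-0.3333) + (-4.3333)·(-4.3333)) / 5 = 35.3333/5 = 7.0667
  S[X_1,X_2] = ((2.6667)·(-2.5) + (2.6667)·(-1.5) + (-1.3333)·(2.5) + (0.6667)·(1.5) + (-0.3333)·(-2.5) + (-4.3333)·(2.5)) / 5 = -23/5 = -4.6
  S[X_2,X_2] = ((-2.5)·(-2.5) + (-1.5)·(-1.5) + (2.5)·(2.5) + (1.5)·(1.5) + (-2.5)·(-2.5) + (2.5)·(2.5)) / 5 = 29.5/5 = 5.9

S is symmetric (S[j,i] = S[i,j]). Assembling:

S = [[7.0667, -4.6],
 [-4.6, 5.9]]


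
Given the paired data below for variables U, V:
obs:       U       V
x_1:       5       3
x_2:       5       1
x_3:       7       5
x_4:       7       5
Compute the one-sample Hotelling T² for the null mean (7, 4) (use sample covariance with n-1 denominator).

Step 1 — sample mean vector:
  mean(U) = (5 + 5 + 7 + 7) / 4 = 24/4 = 6
  mean(V) = (3 + 1 + 5 + 5) / 4 = 14/4 = 3.5
  x̄ = (6, 3.5),  deviation x̄ - mu_0 = (6, 3.5) - (7, 4) = (-1, -0.5).

Step 2 — sample covariance matrix, S[i,j] = (1/(n-1)) · Σ_k (x_{k,i} - mean_i) · (x_{k,j} - mean_j), divisor n-1 = 3:
  S[U,U] = ((-1)·(-1) + (-1)·(-1) + (1)·(1) + (1)·(1)) / 3 = 4/3 = 1.3333
  S[U,V] = ((-1)·(-0.5) + (-1)·(-2.5) + (1)·(1.5) + (1)·(1.5)) / 3 = 6/3 = 2
  S[V,V] = ((-0.5)·(-0.5) + (-2.5)·(-2.5) + (1.5)·(1.5) + (1.5)·(1.5)) / 3 = 11/3 = 3.6667
  S = [[1.3333, 2],
 [2, 3.6667]].

Step 3 — invert S. det(S) = 1.3333·3.6667 - (2)² = 0.8889.
  S^{-1} = (1/det) · [[d, -b], [-b, a]] = [[4.125, -2.25],
 [-2.25, 1.5]].

Step 4 — quadratic form (x̄ - mu_0)^T · S^{-1} · (x̄ - mu_0):
  S^{-1} · (x̄ - mu_0) = (-3, 1.5),
  (x̄ - mu_0)^T · [...] = (-1)·(-3) + (-0.5)·(1.5) = 2.25.

Step 5 — scale by n: T² = 4 · 2.25 = 9.

T² ≈ 9


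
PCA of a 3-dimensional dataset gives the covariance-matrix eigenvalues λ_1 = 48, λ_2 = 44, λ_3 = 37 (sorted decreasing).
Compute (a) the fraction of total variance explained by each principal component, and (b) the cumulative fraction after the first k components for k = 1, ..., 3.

Step 1 — total variance = trace(Sigma) = Σ λ_i = 48 + 44 + 37 = 129.

Step 2 — fraction explained by component i = λ_i / Σ λ:
  PC1: 48/129 = 0.3721
  PC2: 44/129 = 0.3411
  PC3: 37/129 = 0.2868

Step 3 — cumulative fraction after k components = (λ_1 + ... + λ_k) / Σ λ:
  k = 1: 48/129 = 0.3721
  k = 2: (48 + 44)/129 = 92/129 = 0.7132
  k = 3: (48 + 44 + 37)/129 = 129/129 = 1

Summary (fraction, with percent):

explained: PC1 0.3721 (37.21%), PC2 0.3411 (34.11%), PC3 0.2868 (28.68%);  cumulative: 0.3721, 0.7132, 1


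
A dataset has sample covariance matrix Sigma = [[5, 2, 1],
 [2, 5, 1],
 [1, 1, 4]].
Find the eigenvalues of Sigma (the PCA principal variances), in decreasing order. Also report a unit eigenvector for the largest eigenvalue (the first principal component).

Step 1 — characteristic polynomial p(λ) = det(λI - Sigma) = λ³ - tr·λ² + c_1·λ - det, where tr = trace, c_1 = sum of the principal 2×2 minors, det = det(Sigma):
  tr = 5 + 5 + 4 = 14,
  c_1 = (5·5 - (2)²) + (5·4 - (1)²) + (5·4 - (1)²) = 21 + 19 + 19 = 59,
  det = 5·(5·4 - (1)²) - (2)·((2)·4 - (1)·(1)) + (1)·((2)·(1) - 5·(1)) = 5·(19) - (2)·(7) + (1)·(-3) = 78.
  So p(λ) = λ³ - 14λ² + 59λ - 78.
Step 2 — look for an integer root (rational root theorem: any rational root is an integer divisor of 78). Testing λ = 3:
  p(3) = 27 - 126 + 177 - 78 = 0  ✓
  Dividing out (λ - 3): p(λ) = (λ - 3)(λ² - 11λ + 26).
Step 3 — remaining eigenvalues from the quadratic λ² - 11λ + 26 = 0:
  Δ = 11² - 4·26 = 121 - 104 = 17,  λ = (11 ± √17)/2 = (11 ± 4.1231)/2 ≈ 7.5616 or 3.4384.
  Sorted: λ_1 = 7.5616,  λ_2 = 3.4384,  λ_3 = 3  (check: sum = 14 = tr ✓).

Step 4 — unit eigenvector for λ_1 ≈ 7.5616: v spans the null space of (Sigma - λ_1 I), whose rows are
  r_1 = (-2.5616, 2, 1),  r_2 = (2, -2.5616, 1),  r_3 = (1, 1, -3.5616).
  v is orthogonal to every row, so take v ∝ r_1 × r_2 = ((2)·(1) - (1)·(-2.5616), (1)·(2) - (-2.5616)·(1), (-2.5616)·(-2.5616) - (2)·(2)) ≈ (4.5616, 4.5616, 2.5616).
  Let u = (4.5616, 4.5616, 2.5616).
  ||u|| = √((4.5616)² + (4.5616)² + (2.5616)²) = √(48.1771) ≈ 6.941,  v_1 = u/||u|| ≈ (0.6572, 0.6572, 0.369) (||v_1|| = 1).

λ_1 = 7.5616,  λ_2 = 3.4384,  λ_3 = 3;  v_1 ≈ (0.6572, 0.6572, 0.369)


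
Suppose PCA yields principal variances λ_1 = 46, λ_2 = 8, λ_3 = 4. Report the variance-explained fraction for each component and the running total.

Step 1 — total variance = trace(Sigma) = Σ λ_i = 46 + 8 + 4 = 58.

Step 2 — fraction explained by component i = λ_i / Σ λ:
  PC1: 46/58 = 0.7931
  PC2: 8/58 = 0.1379
  PC3: 4/58 = 0.069

Step 3 — cumulative fraction after k components = (λ_1 + ... + λ_k) / Σ λ:
  k = 1: 46/58 = 0.7931
  k = 2: (46 + 8)/58 = 54/58 = 0.931
  k = 3: (46 + 8 + 4)/58 = 58/58 = 1

Summary (fraction, with percent):

explained: PC1 0.7931 (79.31%), PC2 0.1379 (13.79%), PC3 0.069 (6.9%);  cumulative: 0.7931, 0.931, 1


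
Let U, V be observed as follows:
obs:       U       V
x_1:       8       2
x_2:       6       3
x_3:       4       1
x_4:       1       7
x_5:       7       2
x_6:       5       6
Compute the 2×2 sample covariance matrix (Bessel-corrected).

Step 1 — column means:
  mean(U) = (8 + 6 + 4 + 1 + 7 + 5) / 6 = 31/6 = 5.1667
  mean(V) = (2 + 3 + 1 + 7 + 2 + 6) / 6 = 21/6 = 3.5

Step 2 — sample covariance S[i,j] = (1/(n-1)) · Σ_k (x_{k,i} - mean_i) · (x_{k,j} - mean_j), with n-1 = 5.
  S[U,U] = ((2.8333)·(2.8333) + (0.8333)·(0.8333) + (-1.1667)·(-1.1667) + (-4.1667)·(-4.1667) + (1.8333)·(1.8333) + (-0.1667)·(-0.1667)) / 5 = 30.8333/5 = 6.1667
  S[U,V] = ((2.8333)·(-1.5) + (0.8333)·(-0.5) + (-1.1667)·(-2.5) + (-4.1667)·(3.5) + (1.8333)·(-1.5) + (-0.1667)·(2.5)) / 5 = -19.5/5 = -3.9
  S[V,V] = ((-1.5)·(-1.5) + (-0.5)·(-0.5) + (-2.5)·(-2.5) + (3.5)·(3.5) + (-1.5)·(-1.5) + (2.5)·(2.5)) / 5 = 29.5/5 = 5.9

S is symmetric (S[j,i] = S[i,j]). Assembling:

S = [[6.1667, -3.9],
 [-3.9, 5.9]]


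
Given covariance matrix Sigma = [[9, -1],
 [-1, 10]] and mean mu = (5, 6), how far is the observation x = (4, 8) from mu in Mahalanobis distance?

Step 1 — centre the observation: (x - mu) = (-1, 2).

Step 2 — invert Sigma. det(Sigma) = 9·10 - (-1)² = 89.
  Sigma^{-1} = (1/det) · [[d, -b], [-b, a]] = [[0.1124, 0.0112],
 [0.0112, 0.1011]].

Step 3 — form the quadratic (x - mu)^T · Sigma^{-1} · (x - mu):
  Sigma^{-1} · (x - mu) = (-0.0899, 0.191).
  (x - mu)^T · [Sigma^{-1} · (x - mu)] = (-1)·(-0.0899) + (2)·(0.191) = 0.4719.

Step 4 — take square root: d = √(0.4719) ≈ 0.687.

d(x, mu) = √(0.4719) ≈ 0.687


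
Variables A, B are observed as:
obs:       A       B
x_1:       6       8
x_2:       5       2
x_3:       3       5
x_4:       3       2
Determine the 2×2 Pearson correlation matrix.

Step 1 — column means:
  mean(A) = (6 + 5 + 3 + 3) / 4 = 17/4 = 4.25
  mean(B) = (8 + 2 + 5 + 2) / 4 = 17/4 = 4.25

Step 2 — sample variances and covariances s[i,j] = (1/(n-1)) · Σ_k (x_{k,i} - mean_i) · (x_{k,j} - mean_j), with n-1 = 3:
  s[A,A] = ((1.75)·(1.75) + (0.75)·(0.75) + (-1.25)·(-1.25) + (-1.25)·(-1.25)) / 3 = 6.75/3 = 2.25
  s[A,B] = ((1.75)·(3.75) + (0.75)·(-2.25) + (-1.25)·(0.75) + (-1.25)·(-2.25)) / 3 = 6.75/3 = 2.25
  s[B,B] = ((3.75)·(3.75) + (-2.25)·(-2.25) + (0.75)·(0.75) + (-2.25)·(-2.25)) / 3 = 24.75/3 = 8.25
  Sample standard deviations s_i = √(s[i,i]):
  s(A) = √(2.25) = 1.5
  s(B) = √(8.25) = 2.8723

Step 3 — r_{ij} = s_{ij} / (s_i · s_j):
  r[A,A] = 1 (diagonal).
  r[A,B] = 2.25 / (1.5 · 2.8723) = 2.25 / 4.3084 = 0.5222
  r[B,B] = 1 (diagonal).

R is symmetric with unit diagonal. Assembling:

R = [[1, 0.5222],
 [0.5222, 1]]


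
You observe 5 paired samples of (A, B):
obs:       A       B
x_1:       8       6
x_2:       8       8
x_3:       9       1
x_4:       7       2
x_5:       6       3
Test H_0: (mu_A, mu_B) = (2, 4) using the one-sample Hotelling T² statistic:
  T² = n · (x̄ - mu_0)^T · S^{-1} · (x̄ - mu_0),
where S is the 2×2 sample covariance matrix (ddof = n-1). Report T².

Step 1 — sample mean vector:
  mean(A) = (8 + 8 + 9 + 7 + 6) / 5 = 38/5 = 7.6
  mean(B) = (6 + 8 + 1 + 2 + 3) / 5 = 20/5 = 4
  x̄ = (7.6, 4),  deviation x̄ - mu_0 = (7.6, 4) - (2, 4) = (5.6, 0).

Step 2 — sample covariance matrix, S[i,j] = (1/(n-1)) · Σ_k (x_{k,i} - mean_i) · (x_{k,j} - mean_j), divisor n-1 = 4:
  S[A,A] = ((0.4)·(0.4) + (0.4)·(0.4) + (1.4)·(1.4) + (-0.6)·(-0.6) + (-1.6)·(-1.6)) / 4 = 5.2/4 = 1.3
  S[A,B] = ((0.4)·(2) + (0.4)·(4) + (1.4)·(-3) + (-0.6)·(-2) + (-1.6)·(-1)) / 4 = 1/4 = 0.25
  S[B,B] = ((2)·(2) + (4)·(4) + (-3)·(-3) + (-2)·(-2) + (-1)·(-1)) / 4 = 34/4 = 8.5
  S = [[1.3, 0.25],
 [0.25, 8.5]].

Step 3 — invert S. det(S) = 1.3·8.5 - (0.25)² = 10.9875.
  S^{-1} = (1/det) · [[d, -b], [-b, a]] = [[0.7736, -0.0228],
 [-0.0228, 0.1183]].

Step 4 — quadratic form (x̄ - mu_0)^T · S^{-1} · (x̄ - mu_0):
  S^{-1} · (x̄ - mu_0) = (4.3322, -0.1274),
  (x̄ - mu_0)^T · [...] = (5.6)·(4.3322) + (0)·(-0.1274) = 24.2603.

Step 5 — scale by n: T² = 5 · 24.2603 = 121.3015.

T² ≈ 121.3015


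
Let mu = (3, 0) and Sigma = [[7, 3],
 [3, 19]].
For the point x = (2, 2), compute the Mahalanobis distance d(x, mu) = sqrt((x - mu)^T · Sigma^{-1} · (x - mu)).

Step 1 — centre the observation: (x - mu) = (-1, 2).

Step 2 — invert Sigma. det(Sigma) = 7·19 - (3)² = 124.
  Sigma^{-1} = (1/det) · [[d, -b], [-b, a]] = [[0.1532, -0.0242],
 [-0.0242, 0.0565]].

Step 3 — form the quadratic (x - mu)^T · Sigma^{-1} · (x - mu):
  Sigma^{-1} · (x - mu) = (-0.2016, 0.1371).
  (x - mu)^T · [Sigma^{-1} · (x - mu)] = (-1)·(-0.2016) + (2)·(0.1371) = 0.4758.

Step 4 — take square root: d = √(0.4758) ≈ 0.6898.

d(x, mu) = √(0.4758) ≈ 0.6898
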